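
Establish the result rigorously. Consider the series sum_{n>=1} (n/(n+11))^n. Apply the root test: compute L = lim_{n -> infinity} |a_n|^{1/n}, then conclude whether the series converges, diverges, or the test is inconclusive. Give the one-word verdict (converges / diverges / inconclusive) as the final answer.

Let a_n denote the general term. Form |a_n|^(1/n) and simplify:
|a_n|^(1/n) = n/(n + 11)
Take the limit as n -> infinity: L = 1.
Since L = 1, the root test is inconclusive. (In fact a_n = (n/(n+11))^n -> e^(-11) != 0, so the nth-term test shows divergence; but the root test itself gives no conclusion.)

inconclusive


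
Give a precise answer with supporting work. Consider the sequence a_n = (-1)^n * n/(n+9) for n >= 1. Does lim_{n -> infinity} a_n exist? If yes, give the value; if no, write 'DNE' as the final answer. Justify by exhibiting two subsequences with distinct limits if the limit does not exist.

Examine the behaviour of a_n along subsequences.
a_{2k} = 2k/(2k+9) -> 1. a_{2k+1} = -(2k+1)/(2k+10) -> -1.
Since these two subsequential limits are 1 and -1, distinct, the full sequence cannot converge (a convergent sequence has all subsequences tending to the same limit). So lim a_n does not exist.

DNE


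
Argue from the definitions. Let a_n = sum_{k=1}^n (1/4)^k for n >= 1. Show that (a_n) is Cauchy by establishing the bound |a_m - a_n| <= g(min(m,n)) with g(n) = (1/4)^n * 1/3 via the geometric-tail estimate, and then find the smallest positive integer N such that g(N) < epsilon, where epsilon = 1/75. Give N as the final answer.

For m > n >= 1: |a_m - a_n| = sum_{k=n+1}^m (1/4)^k < sum_{k=n+1}^infinity (1/4)^k = (1/4)^(n+1) / (1 - 1/4) = (1/4)^n * (1/4) * (4/3) = (1/4)^n * 1/3.
So g(n) = (1/4)^n / 3. Since g(n) -> 0, (a_n) is Cauchy.
Now solve g(N) < 1/75: (1/4)^N / 3 < 1/75 <=> 4^N > 1 / (3 * 1/75) = 25.
Check powers of 4: 4^2 = 16 <= 25, 4^3 = 64 > 25.
So the smallest such N is 3. Check: g(3) = 1/(3 * 64) = 1/192 < 1/75.

3


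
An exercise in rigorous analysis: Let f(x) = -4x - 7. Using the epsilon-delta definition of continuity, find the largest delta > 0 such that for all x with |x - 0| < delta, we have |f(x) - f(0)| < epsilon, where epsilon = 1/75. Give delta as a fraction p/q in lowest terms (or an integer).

We compute f(0) = -4*(0) - 7 = -7.
|f(x) - f(0)| = |-4x - 7 - (-7)| = |-4(x - 0)| = 4|x - 0|.
We need 4|x - 0| < 1/75, i.e. |x - 0| < 1/75 / 4 = 1/300.
So any delta <= 1/300 works. Conversely, if delta > 1/300, then x = 0 + 1/300 satisfies |x - 0| = 1/300 < delta but |f(x) - f(0)| = 4 * 1/300 = 1/75, which is not < 1/75; so no larger delta works.
Hence the largest such delta is 1/300.

1/300


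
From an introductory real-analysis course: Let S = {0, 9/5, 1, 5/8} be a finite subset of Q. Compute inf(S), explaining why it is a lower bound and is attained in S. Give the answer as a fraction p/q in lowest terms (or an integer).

S is finite, so inf(S) = min(S).
Sorted increasing:
0, 5/8, 1, 9/5
The extremum is 0.
For every x in S, x >= 0. And 0 is in S, so it is attained.
Therefore inf(S) = 0.

0


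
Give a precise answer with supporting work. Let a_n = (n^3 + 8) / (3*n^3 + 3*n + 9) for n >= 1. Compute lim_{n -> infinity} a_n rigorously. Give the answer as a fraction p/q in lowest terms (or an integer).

Divide numerator and denominator by n^3, the highest power:
numerator / n^3 = 1 + 8/n^3
denominator / n^3 = 3 + 3/n^2 + 9/n^3
As n -> infinity, all terms of the form c/n^k (k >= 1) tend to 0.
So numerator / n^3 -> 1 and denominator / n^3 -> 3.
Therefore lim a_n = 1/3.

1/3


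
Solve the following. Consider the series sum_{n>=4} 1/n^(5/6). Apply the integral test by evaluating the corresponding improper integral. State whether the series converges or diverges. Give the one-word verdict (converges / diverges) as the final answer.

Let f(x) = x^(-5/6). Then f is positive, continuous, and decreasing on [4, infinity), so the integral test applies.
Compute the improper integral int_{4}^infinity f(x) dx:
  antiderivative F(x) = 6*x^(1/6).
  As x -> infinity, F(x) -> infinity (since p = 5/6 < 1).
  So the integral diverges. By the integral test, the series diverges.

diverges


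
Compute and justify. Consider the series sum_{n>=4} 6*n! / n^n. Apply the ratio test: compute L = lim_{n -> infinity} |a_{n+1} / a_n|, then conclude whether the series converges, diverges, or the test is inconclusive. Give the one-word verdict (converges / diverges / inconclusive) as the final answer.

Let a_n denote the general term. Form the ratio a_{n+1}/a_n and simplify:
a_{n+1}/a_n = (n/(n + 1))^n
Take the limit as n -> infinity: L = exp(-1).
Since L = exp(-1) < 1, the ratio test implies the series converges.

converges


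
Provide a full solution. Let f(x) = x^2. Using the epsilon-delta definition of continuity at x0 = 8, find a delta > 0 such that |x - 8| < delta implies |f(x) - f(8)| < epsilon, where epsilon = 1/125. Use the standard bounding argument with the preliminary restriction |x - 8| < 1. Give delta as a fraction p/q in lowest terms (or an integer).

Factor: |x^2 - (8)^2| = |x - 8| * |x + 8|.
Impose |x - 8| < 1 first. Then |x + 8| = |(x - 8) + 2*(8)| <= |x - 8| + 2*|8| < 1 + 16 = 17.
So |x^2 - (8)^2| < delta * 17.
We need delta * 17 <= 1/125, i.e. delta <= 1/125/17 = 1/2125.
Since 1/2125 < 1, this is tighter than 1; take delta = 1/2125.
So delta = 1/2125 works.

1/2125


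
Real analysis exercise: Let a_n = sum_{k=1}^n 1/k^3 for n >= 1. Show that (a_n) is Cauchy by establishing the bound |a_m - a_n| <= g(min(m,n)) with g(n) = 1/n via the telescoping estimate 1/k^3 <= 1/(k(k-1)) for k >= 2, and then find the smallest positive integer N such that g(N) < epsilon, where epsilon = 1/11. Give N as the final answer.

For m > n >= 1: |a_m - a_n| = sum_{k=n+1}^m 1/k^3.
Use 1/k^3 <= 1/(k(k-1)) = 1/(k-1) - 1/k for k >= 2 (which holds since k^3 >= k^2 >= k(k-1) for k >= 2):
sum_{k=n+1}^m 1/k^3 <= sum_{k=n+1}^m (1/(k-1) - 1/k) = 1/n - 1/m <= 1/n.
By symmetry the same bound holds with n,m swapped, so |a_m - a_n| <= 1/min(m,n) = g(min(m,n)). Since g(n) -> 0, (a_n) is Cauchy.
Now solve g(N) < 1/11: 1/N < 1/11 <=> N > 1/(1/11) = 11.
The smallest integer strictly greater than 11 is N = 12.
Check: g(12) = 1/12 < 1/11; g(11) = 1/11 >= 1/11. So N = 12.

12


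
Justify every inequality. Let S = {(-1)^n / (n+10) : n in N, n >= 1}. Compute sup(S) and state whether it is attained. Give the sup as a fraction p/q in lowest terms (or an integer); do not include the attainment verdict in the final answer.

Analysis:
- Values: -1/11, 1/12, -1/13, 1/14, -1/15, ...
- Positive terms (even n): 1/(2+10), 1/(4+10), ... decreasing -> max = 1/12 (n=2).
- Negative terms (odd n): -1/(1+10), -1/(3+10), ... increasing -> min = -1/11 (n=1).
- So sup = 1/12 (attained at n=2); inf = -1/11 (attained at n=1).
Conclusion: sup(S) = 1/12, attained in S.

1/12


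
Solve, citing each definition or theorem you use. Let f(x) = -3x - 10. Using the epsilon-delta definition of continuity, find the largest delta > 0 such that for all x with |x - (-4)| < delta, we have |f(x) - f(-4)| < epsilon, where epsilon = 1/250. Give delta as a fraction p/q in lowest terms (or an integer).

We compute f(-4) = -3*(-4) - 10 = 2.
|f(x) - f(-4)| = |-3x - 10 - (2)| = |-3(x - (-4))| = 3|x - (-4)|.
We need 3|x - (-4)| < 1/250, i.e. |x - (-4)| < 1/250 / 3 = 1/750.
So any delta <= 1/750 works. Conversely, if delta > 1/750, then x = -4 + 1/750 satisfies |x - (-4)| = 1/750 < delta but |f(x) - f(-4)| = 3 * 1/750 = 1/250, which is not < 1/250; so no larger delta works.
Hence the largest such delta is 1/750.

1/750


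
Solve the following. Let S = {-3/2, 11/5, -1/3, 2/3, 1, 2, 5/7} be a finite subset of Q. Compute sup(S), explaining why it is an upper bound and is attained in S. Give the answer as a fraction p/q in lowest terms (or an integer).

S is finite, so sup(S) = max(S).
Sorted decreasing:
11/5, 2, 1, 5/7, 2/3, -1/3, -3/2
The extremum is 11/5.
For every x in S, x <= 11/5. And 11/5 is in S, so it is attained.
Therefore sup(S) = 11/5.

11/5


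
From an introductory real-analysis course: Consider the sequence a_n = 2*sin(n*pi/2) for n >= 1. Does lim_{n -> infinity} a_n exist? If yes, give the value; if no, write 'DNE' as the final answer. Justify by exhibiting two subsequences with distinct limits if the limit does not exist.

Examine the behaviour of a_n along subsequences.
a_{4k+1} = 2*sin(pi/2 + 2k*pi) = 2 -> 2. a_{4k+3} = 2*sin(3pi/2 + 2k*pi) = -2 -> -2.
Since these two subsequential limits are 2 and -2, distinct, the full sequence cannot converge (a convergent sequence has all subsequences tending to the same limit). So lim a_n does not exist.

DNE


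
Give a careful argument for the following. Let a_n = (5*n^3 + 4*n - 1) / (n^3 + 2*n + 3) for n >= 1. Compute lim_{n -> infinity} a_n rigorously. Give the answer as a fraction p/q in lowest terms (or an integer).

Divide numerator and denominator by n^3, the highest power:
numerator / n^3 = 5 + 4/n^2 - 1/n^3
denominator / n^3 = 1 + 2/n^2 + 3/n^3
As n -> infinity, all terms of the form c/n^k (k >= 1) tend to 0.
So numerator / n^3 -> 5 and denominator / n^3 -> 1.
Therefore lim a_n = 5.

5


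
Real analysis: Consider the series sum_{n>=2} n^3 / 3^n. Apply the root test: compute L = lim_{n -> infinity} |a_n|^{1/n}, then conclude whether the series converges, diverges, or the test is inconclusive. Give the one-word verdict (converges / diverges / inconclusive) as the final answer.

Let a_n denote the general term. Form |a_n|^(1/n) and simplify:
|a_n|^(1/n) = n^(3/n)/3
Take the limit as n -> infinity: L = 1/3.
Since L = 1/3 < 1, the root test implies convergence.

converges


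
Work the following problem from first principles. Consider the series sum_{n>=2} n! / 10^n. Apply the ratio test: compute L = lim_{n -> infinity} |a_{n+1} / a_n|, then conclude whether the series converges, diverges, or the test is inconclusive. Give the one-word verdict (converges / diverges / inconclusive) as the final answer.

Let a_n denote the general term. Form the ratio a_{n+1}/a_n and simplify:
a_{n+1}/a_n = n/10 + 1/10
Take the limit as n -> infinity: L = infinity.
Since L = infinity > 1 (or L = infinity), the ratio test implies the series diverges.

diverges


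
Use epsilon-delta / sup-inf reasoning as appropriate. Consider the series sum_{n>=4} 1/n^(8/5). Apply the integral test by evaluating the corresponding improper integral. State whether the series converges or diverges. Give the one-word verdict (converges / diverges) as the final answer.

Let f(x) = x^(-8/5). Then f is positive, continuous, and decreasing on [4, infinity), so the integral test applies.
Compute the improper integral int_{4}^infinity f(x) dx:
  antiderivative F(x) = -5/(3*x^(3/5)).
  As x -> infinity, F(x) -> 0 (since p = 8/5 > 1).
  So int = F(infinity) - F(4) = 0 - (-5*2^(4/5)/12) = 5*2^(4/5)/12.
  Finite, so by the integral test, the series converges.

converges


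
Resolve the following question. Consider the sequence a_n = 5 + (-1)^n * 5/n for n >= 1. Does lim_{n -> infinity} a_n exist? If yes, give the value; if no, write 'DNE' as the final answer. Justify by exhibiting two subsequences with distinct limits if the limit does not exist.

Examine the behaviour of a_n along subsequences.
Even-n subsequence a_{2k} = 5 + 5/(2k) -> 5. Odd-n subsequence a_{2k+1} = 5 - 5/(2k+1) -> 5. Both tend to 5, which suggests the limit is 5; verify directly.
|a_n - 5| = |(-1)^n * 5/n| = 5/n for every n >= 1.
Given epsilon > 0, choose a positive integer N > 5/epsilon. Then for all n >= N, |a_n - 5| = 5/n <= 5/N < epsilon.
So by the definition of the limit, lim a_n exists and equals 5.

5


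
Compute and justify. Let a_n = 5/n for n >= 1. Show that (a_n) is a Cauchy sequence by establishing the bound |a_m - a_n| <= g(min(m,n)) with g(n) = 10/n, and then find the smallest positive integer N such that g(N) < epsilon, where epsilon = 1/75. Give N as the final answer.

For any m, n >= 1, by the triangle inequality:
|a_m - a_n| = |5/m - 5/n| <= 5*1/m + 5*1/n <= 10/min(m,n).
So g(n) = 10/n bounds the Cauchy difference. Since g(n) -> 0, (a_n) is Cauchy.
Now solve g(N) < 1/75: 10/N < 1/75 <=> N > 10 / (1/75) = 750.
The smallest integer strictly greater than 750 is N = 751.
Check: g(751) = 10/751 = 10/751 < 1/75; g(750) = 1/75 >= 1/75. So N = 751.

751


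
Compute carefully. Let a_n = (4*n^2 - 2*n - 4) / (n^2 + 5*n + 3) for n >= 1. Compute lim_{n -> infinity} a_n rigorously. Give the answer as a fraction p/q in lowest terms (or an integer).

Divide numerator and denominator by n^2, the highest power:
numerator / n^2 = 4 - 2/n - 4/n^2
denominator / n^2 = 1 + 5/n + 3/n^2
As n -> infinity, all terms of the form c/n^k (k >= 1) tend to 0.
So numerator / n^2 -> 4 and denominator / n^2 -> 1.
Therefore lim a_n = 4.

4


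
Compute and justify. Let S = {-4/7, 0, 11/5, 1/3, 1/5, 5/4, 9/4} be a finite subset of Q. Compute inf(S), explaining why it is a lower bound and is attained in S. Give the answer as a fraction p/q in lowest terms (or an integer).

S is finite, so inf(S) = min(S).
Sorted increasing:
-4/7, 0, 1/5, 1/3, 5/4, 11/5, 9/4
The extremum is -4/7.
For every x in S, x >= -4/7. And -4/7 is in S, so it is attained.
Therefore inf(S) = -4/7.

-4/7


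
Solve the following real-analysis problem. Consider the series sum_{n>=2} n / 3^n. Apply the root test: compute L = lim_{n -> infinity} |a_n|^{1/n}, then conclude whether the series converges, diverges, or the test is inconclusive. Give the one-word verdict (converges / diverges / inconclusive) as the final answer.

Let a_n denote the general term. Form |a_n|^(1/n) and simplify:
|a_n|^(1/n) = n^(1/n)/3
Take the limit as n -> infinity: L = 1/3.
Since L = 1/3 < 1, the root test implies convergence.

converges


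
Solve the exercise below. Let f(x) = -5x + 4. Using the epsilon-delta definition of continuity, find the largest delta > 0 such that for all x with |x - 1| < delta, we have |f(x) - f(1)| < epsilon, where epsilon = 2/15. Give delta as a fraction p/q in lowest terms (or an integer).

We compute f(1) = -5*(1) + 4 = -1.
|f(x) - f(1)| = |-5x + 4 - (-1)| = |-5(x - 1)| = 5|x - 1|.
We need 5|x - 1| < 2/15, i.e. |x - 1| < 2/15 / 5 = 2/75.
So any delta <= 2/75 works. Conversely, if delta > 2/75, then x = 1 + 2/75 satisfies |x - 1| = 2/75 < delta but |f(x) - f(1)| = 5 * 2/75 = 2/15, which is not < 2/15; so no larger delta works.
Hence the largest such delta is 2/75.

2/75


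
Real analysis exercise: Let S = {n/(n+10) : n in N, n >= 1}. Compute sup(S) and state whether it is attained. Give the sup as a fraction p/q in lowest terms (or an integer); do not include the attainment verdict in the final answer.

Analysis:
- Values: 1/11, 1/6, 3/13, 2/7, ... strictly increasing.
- Minimum is 1/11 (n=1); inf = 1/11 (attained).
- n/(n+10) = 1 - 10/(n+10) -> 1 from below as n -> infinity, and never equals 1.
- So sup = 1 (not attained).
Conclusion: sup(S) = 1, not attained in S.

1


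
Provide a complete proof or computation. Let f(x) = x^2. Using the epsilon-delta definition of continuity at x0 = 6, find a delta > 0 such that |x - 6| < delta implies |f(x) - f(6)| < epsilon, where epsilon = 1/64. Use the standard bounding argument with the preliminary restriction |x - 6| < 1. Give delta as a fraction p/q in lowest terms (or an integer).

Factor: |x^2 - (6)^2| = |x - 6| * |x + 6|.
Impose |x - 6| < 1 first. Then |x + 6| = |(x - 6) + 2*(6)| <= |x - 6| + 2*|6| < 1 + 12 = 13.
So |x^2 - (6)^2| < delta * 13.
We need delta * 13 <= 1/64, i.e. delta <= 1/64/13 = 1/832.
Since 1/832 < 1, this is tighter than 1; take delta = 1/832.
So delta = 1/832 works.

1/832


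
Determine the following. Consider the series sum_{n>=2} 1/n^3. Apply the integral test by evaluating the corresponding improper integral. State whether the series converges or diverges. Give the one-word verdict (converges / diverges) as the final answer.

Let f(x) = x^(-3). Then f is positive, continuous, and decreasing on [2, infinity), so the integral test applies.
Compute the improper integral int_{2}^infinity f(x) dx:
  antiderivative F(x) = -1/(2*x^2).
  As x -> infinity, F(x) -> 0 (since p = 3 > 1).
  So int = F(infinity) - F(2) = 0 - (-1/8) = 1/8.
  Finite, so by the integral test, the series converges.

converges


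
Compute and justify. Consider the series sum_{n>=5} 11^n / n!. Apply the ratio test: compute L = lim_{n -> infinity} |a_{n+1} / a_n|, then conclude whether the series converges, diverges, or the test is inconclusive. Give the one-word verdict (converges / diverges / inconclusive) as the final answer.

Let a_n denote the general term. Form the ratio a_{n+1}/a_n and simplify:
a_{n+1}/a_n = 11/(n + 1)
Take the limit as n -> infinity: L = 0.
Since L = 0 < 1, the ratio test implies the series converges.

converges


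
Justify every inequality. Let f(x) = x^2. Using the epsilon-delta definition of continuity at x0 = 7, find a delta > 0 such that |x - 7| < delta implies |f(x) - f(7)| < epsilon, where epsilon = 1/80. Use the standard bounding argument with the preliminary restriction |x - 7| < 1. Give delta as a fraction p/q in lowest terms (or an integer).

Factor: |x^2 - (7)^2| = |x - 7| * |x + 7|.
Impose |x - 7| < 1 first. Then |x + 7| = |(x - 7) + 2*(7)| <= |x - 7| + 2*|7| < 1 + 14 = 15.
So |x^2 - (7)^2| < delta * 15.
We need delta * 15 <= 1/80, i.e. delta <= 1/80/15 = 1/1200.
Since 1/1200 < 1, this is tighter than 1; take delta = 1/1200.
So delta = 1/1200 works.

1/1200


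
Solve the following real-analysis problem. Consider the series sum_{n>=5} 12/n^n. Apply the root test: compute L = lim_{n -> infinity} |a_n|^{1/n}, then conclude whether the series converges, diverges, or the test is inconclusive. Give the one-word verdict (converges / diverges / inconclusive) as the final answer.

Let a_n denote the general term. Form |a_n|^(1/n) and simplify:
|a_n|^(1/n) = 12^(1/n)/n
Take the limit as n -> infinity: L = 0.
Since L = 0 < 1, the root test implies convergence.

converges


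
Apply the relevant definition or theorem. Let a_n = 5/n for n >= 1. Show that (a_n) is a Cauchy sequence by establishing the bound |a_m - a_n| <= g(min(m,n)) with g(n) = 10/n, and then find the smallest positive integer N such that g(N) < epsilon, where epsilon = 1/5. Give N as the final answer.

For any m, n >= 1, by the triangle inequality:
|a_m - a_n| = |5/m - 5/n| <= 5*1/m + 5*1/n <= 10/min(m,n).
So g(n) = 10/n bounds the Cauchy difference. Since g(n) -> 0, (a_n) is Cauchy.
Now solve g(N) < 1/5: 10/N < 1/5 <=> N > 10 / (1/5) = 50.
The smallest integer strictly greater than 50 is N = 51.
Check: g(51) = 10/51 = 10/51 < 1/5; g(50) = 1/5 >= 1/5. So N = 51.

51


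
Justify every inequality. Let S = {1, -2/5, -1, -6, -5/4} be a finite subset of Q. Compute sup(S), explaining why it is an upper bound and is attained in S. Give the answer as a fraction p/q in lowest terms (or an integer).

S is finite, so sup(S) = max(S).
Sorted decreasing:
1, -2/5, -1, -5/4, -6
The extremum is 1.
For every x in S, x <= 1. And 1 is in S, so it is attained.
Therefore sup(S) = 1.

1


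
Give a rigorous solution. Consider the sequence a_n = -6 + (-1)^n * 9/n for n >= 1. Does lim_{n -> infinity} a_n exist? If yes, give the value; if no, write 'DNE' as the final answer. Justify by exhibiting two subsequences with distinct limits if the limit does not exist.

Examine the behaviour of a_n along subsequences.
Even-n subsequence a_{2k} = -6 + 9/(2k) -> -6. Odd-n subsequence a_{2k+1} = -6 - 9/(2k+1) -> -6. Both tend to -6, which suggests the limit is -6; verify directly.
|a_n - (-6)| = |(-1)^n * 9/n| = 9/n for every n >= 1.
Given epsilon > 0, choose a positive integer N > 9/epsilon. Then for all n >= N, |a_n - (-6)| = 9/n <= 9/N < epsilon.
So by the definition of the limit, lim a_n exists and equals -6.

-6


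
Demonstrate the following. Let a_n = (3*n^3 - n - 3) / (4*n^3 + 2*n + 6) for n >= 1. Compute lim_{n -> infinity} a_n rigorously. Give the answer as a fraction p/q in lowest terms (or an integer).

Divide numerator and denominator by n^3, the highest power:
numerator / n^3 = 3 - 1/n^2 - 3/n^3
denominator / n^3 = 4 + 2/n^2 + 6/n^3
As n -> infinity, all terms of the form c/n^k (k >= 1) tend to 0.
So numerator / n^3 -> 3 and denominator / n^3 -> 4.
Therefore lim a_n = 3/4.

3/4


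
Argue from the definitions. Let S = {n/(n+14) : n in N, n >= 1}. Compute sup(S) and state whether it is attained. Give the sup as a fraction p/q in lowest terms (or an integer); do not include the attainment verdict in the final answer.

Analysis:
- Values: 1/15, 1/8, 3/17, 2/9, ... strictly increasing.
- Minimum is 1/15 (n=1); inf = 1/15 (attained).
- n/(n+14) = 1 - 14/(n+14) -> 1 from below as n -> infinity, and never equals 1.
- So sup = 1 (not attained).
Conclusion: sup(S) = 1, not attained in S.

1


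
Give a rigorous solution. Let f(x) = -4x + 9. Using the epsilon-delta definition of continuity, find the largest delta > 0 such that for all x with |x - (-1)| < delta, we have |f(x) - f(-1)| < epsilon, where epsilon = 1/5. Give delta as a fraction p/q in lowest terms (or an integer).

We compute f(-1) = -4*(-1) + 9 = 13.
|f(x) - f(-1)| = |-4x + 9 - (13)| = |-4(x - (-1))| = 4|x - (-1)|.
We need 4|x - (-1)| < 1/5, i.e. |x - (-1)| < 1/5 / 4 = 1/20.
So any delta <= 1/20 works. Conversely, if delta > 1/20, then x = -1 + 1/20 satisfies |x - (-1)| = 1/20 < delta but |f(x) - f(-1)| = 4 * 1/20 = 1/5, which is not < 1/5; so no larger delta works.
Hence the largest such delta is 1/20.

1/20


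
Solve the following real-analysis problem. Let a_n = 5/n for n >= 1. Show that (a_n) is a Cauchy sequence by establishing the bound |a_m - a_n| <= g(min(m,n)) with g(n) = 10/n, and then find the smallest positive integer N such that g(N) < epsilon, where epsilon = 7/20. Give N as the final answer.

For any m, n >= 1, by the triangle inequality:
|a_m - a_n| = |5/m - 5/n| <= 5*1/m + 5*1/n <= 10/min(m,n).
So g(n) = 10/n bounds the Cauchy difference. Since g(n) -> 0, (a_n) is Cauchy.
Now solve g(N) < 7/20: 10/N < 7/20 <=> N > 10 / (7/20) = 200/7.
The smallest integer strictly greater than 200/7 is N = 29.
Check: g(29) = 10/29 = 10/29 < 7/20; g(28) = 5/14 >= 7/20. So N = 29.

29


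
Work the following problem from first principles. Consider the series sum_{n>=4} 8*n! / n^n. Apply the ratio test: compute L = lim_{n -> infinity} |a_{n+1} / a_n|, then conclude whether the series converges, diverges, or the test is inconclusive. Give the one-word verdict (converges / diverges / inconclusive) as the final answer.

Let a_n denote the general term. Form the ratio a_{n+1}/a_n and simplify:
a_{n+1}/a_n = (n/(n + 1))^n
Take the limit as n -> infinity: L = exp(-1).
Since L = exp(-1) < 1, the ratio test implies the series converges.

converges


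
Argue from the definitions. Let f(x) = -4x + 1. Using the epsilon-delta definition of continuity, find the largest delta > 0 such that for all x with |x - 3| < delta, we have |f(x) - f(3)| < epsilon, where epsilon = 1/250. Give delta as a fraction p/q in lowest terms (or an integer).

We compute f(3) = -4*(3) + 1 = -11.
|f(x) - f(3)| = |-4x + 1 - (-11)| = |-4(x - 3)| = 4|x - 3|.
We need 4|x - 3| < 1/250, i.e. |x - 3| < 1/250 / 4 = 1/1000.
So any delta <= 1/1000 works. Conversely, if delta > 1/1000, then x = 3 + 1/1000 satisfies |x - 3| = 1/1000 < delta but |f(x) - f(3)| = 4 * 1/1000 = 1/250, which is not < 1/250; so no larger delta works.
Hence the largest such delta is 1/1000.

1/1000


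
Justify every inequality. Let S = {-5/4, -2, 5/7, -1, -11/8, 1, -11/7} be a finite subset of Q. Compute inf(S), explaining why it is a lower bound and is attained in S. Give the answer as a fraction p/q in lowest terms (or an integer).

S is finite, so inf(S) = min(S).
Sorted increasing:
-2, -11/7, -11/8, -5/4, -1, 5/7, 1
The extremum is -2.
For every x in S, x >= -2. And -2 is in S, so it is attained.
Therefore inf(S) = -2.

-2


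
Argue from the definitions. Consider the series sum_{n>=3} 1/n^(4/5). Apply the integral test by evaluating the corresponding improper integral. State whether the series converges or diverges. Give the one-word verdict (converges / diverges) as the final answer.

Let f(x) = x^(-4/5). Then f is positive, continuous, and decreasing on [3, infinity), so the integral test applies.
Compute the improper integral int_{3}^infinity f(x) dx:
  antiderivative F(x) = 5*x^(1/5).
  As x -> infinity, F(x) -> infinity (since p = 4/5 < 1).
  So the integral diverges. By the integral test, the series diverges.

diverges


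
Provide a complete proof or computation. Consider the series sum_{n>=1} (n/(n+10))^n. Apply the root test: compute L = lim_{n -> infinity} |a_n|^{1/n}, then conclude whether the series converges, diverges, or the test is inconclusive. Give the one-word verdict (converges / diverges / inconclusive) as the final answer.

Let a_n denote the general term. Form |a_n|^(1/n) and simplify:
|a_n|^(1/n) = n/(n + 10)
Take the limit as n -> infinity: L = 1.
Since L = 1, the root test is inconclusive. (In fact a_n = (n/(n+10))^n -> e^(-10) != 0, so the nth-term test shows divergence; but the root test itself gives no conclusion.)

inconclusive


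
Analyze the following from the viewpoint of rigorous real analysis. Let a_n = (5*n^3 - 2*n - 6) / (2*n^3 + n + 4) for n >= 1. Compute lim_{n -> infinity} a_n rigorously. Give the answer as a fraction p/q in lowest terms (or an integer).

Divide numerator and denominator by n^3, the highest power:
numerator / n^3 = 5 - 2/n^2 - 6/n^3
denominator / n^3 = 2 + n^(-2) + 4/n^3
As n -> infinity, all terms of the form c/n^k (k >= 1) tend to 0.
So numerator / n^3 -> 5 and denominator / n^3 -> 2.
Therefore lim a_n = 5/2.

5/2


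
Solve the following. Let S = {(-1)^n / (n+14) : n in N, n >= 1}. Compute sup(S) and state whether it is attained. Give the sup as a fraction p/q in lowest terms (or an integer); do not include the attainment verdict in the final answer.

Analysis:
- Values: -1/15, 1/16, -1/17, 1/18, -1/19, ...
- Positive terms (even n): 1/(2+14), 1/(4+14), ... decreasing -> max = 1/16 (n=2).
- Negative terms (odd n): -1/(1+14), -1/(3+14), ... increasing -> min = -1/15 (n=1).
- So sup = 1/16 (attained at n=2); inf = -1/15 (attained at n=1).
Conclusion: sup(S) = 1/16, attained in S.

1/16


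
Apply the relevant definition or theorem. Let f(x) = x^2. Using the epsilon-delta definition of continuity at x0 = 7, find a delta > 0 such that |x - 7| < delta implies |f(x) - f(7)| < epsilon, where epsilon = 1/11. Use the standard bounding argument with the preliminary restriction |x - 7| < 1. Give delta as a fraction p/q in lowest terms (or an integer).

Factor: |x^2 - (7)^2| = |x - 7| * |x + 7|.
Impose |x - 7| < 1 first. Then |x + 7| = |(x - 7) + 2*(7)| <= |x - 7| + 2*|7| < 1 + 14 = 15.
So |x^2 - (7)^2| < delta * 15.
We need delta * 15 <= 1/11, i.e. delta <= 1/11/15 = 1/165.
Since 1/165 < 1, this is tighter than 1; take delta = 1/165.
So delta = 1/165 works.

1/165


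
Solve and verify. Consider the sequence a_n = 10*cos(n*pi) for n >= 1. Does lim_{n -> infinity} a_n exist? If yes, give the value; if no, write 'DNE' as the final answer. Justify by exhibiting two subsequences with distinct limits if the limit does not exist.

Examine the behaviour of a_n along subsequences.
cos(n*pi) = (-1)^n, so a_n = 10*(-1)^n. a_{2k} = 10 -> 10. a_{2k+1} = -10 -> -10.
Since these two subsequential limits are 10 and -10, distinct, the full sequence cannot converge (a convergent sequence has all subsequences tending to the same limit). So lim a_n does not exist.

DNE


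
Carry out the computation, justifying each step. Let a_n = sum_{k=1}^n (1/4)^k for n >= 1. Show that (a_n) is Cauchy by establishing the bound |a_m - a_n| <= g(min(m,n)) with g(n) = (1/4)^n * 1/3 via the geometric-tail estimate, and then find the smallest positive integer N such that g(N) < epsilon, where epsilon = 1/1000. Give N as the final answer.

For m > n >= 1: |a_m - a_n| = sum_{k=n+1}^m (1/4)^k < sum_{k=n+1}^infinity (1/4)^k = (1/4)^(n+1) / (1 - 1/4) = (1/4)^n * (1/4) * (4/3) = (1/4)^n * 1/3.
So g(n) = (1/4)^n / 3. Since g(n) -> 0, (a_n) is Cauchy.
Now solve g(N) < 1/1000: (1/4)^N / 3 < 1/1000 <=> 4^N > 1 / (3 * 1/1000) = 1000/3.
Check powers of 4: 4^4 = 256 <= 1000/3, 4^5 = 1024 > 1000/3.
So the smallest such N is 5. Check: g(5) = 1/(3 * 1024) = 1/3072 < 1/1000.

5


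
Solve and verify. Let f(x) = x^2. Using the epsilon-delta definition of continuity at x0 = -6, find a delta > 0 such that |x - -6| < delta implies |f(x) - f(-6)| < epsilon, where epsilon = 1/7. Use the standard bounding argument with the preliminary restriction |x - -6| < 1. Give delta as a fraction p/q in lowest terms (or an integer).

Factor: |x^2 - (-6)^2| = |x - -6| * |x + -6|.
Impose |x - -6| < 1 first. Then |x + -6| = |(x - -6) + 2*(-6)| <= |x - -6| + 2*|-6| < 1 + 12 = 13.
So |x^2 - (-6)^2| < delta * 13.
We need delta * 13 <= 1/7, i.e. delta <= 1/7/13 = 1/91.
Since 1/91 < 1, this is tighter than 1; take delta = 1/91.
So delta = 1/91 works.

1/91


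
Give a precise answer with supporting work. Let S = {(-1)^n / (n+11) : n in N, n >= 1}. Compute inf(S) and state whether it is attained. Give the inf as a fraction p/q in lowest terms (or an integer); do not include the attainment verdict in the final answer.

Analysis:
- Values: -1/12, 1/13, -1/14, 1/15, -1/16, ...
- Positive terms (even n): 1/(2+11), 1/(4+11), ... decreasing -> max = 1/13 (n=2).
- Negative terms (odd n): -1/(1+11), -1/(3+11), ... increasing -> min = -1/12 (n=1).
- So sup = 1/13 (attained at n=2); inf = -1/12 (attained at n=1).
Conclusion: inf(S) = -1/12, attained in S.

-1/12


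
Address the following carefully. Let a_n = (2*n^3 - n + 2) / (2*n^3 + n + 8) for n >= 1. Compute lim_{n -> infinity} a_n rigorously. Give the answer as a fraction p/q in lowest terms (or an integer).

Divide numerator and denominator by n^3, the highest power:
numerator / n^3 = 2 - 1/n^2 + 2/n^3
denominator / n^3 = 2 + n^(-2) + 8/n^3
As n -> infinity, all terms of the form c/n^k (k >= 1) tend to 0.
So numerator / n^3 -> 2 and denominator / n^3 -> 2.
Therefore lim a_n = 1.

1


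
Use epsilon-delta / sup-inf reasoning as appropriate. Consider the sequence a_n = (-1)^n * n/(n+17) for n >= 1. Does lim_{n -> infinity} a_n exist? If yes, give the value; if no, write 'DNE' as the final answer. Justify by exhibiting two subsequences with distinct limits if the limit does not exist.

Examine the behaviour of a_n along subsequences.
a_{2k} = 2k/(2k+17) -> 1. a_{2k+1} = -(2k+1)/(2k+18) -> -1.
Since these two subsequential limits are 1 and -1, distinct, the full sequence cannot converge (a convergent sequence has all subsequences tending to the same limit). So lim a_n does not exist.

DNE


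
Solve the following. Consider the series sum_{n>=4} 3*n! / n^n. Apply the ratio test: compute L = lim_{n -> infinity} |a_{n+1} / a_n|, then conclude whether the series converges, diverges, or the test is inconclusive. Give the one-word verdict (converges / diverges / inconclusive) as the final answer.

Let a_n denote the general term. Form the ratio a_{n+1}/a_n and simplify:
a_{n+1}/a_n = (n/(n + 1))^n
Take the limit as n -> infinity: L = exp(-1).
Since L = exp(-1) < 1, the ratio test implies the series converges.

converges


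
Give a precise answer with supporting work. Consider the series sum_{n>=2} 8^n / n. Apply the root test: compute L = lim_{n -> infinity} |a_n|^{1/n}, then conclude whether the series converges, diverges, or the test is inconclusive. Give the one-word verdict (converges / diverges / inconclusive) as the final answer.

Let a_n denote the general term. Form |a_n|^(1/n) and simplify:
|a_n|^(1/n) = 8/n^(1/n)
Take the limit as n -> infinity: L = 8.
Since L = 8 > 1, the root test implies divergence.

diverges


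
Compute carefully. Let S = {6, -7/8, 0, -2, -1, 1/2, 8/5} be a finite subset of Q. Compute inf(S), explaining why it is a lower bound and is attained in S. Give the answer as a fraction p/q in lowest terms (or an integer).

S is finite, so inf(S) = min(S).
Sorted increasing:
-2, -1, -7/8, 0, 1/2, 8/5, 6
The extremum is -2.
For every x in S, x >= -2. And -2 is in S, so it is attained.
Therefore inf(S) = -2.

-2


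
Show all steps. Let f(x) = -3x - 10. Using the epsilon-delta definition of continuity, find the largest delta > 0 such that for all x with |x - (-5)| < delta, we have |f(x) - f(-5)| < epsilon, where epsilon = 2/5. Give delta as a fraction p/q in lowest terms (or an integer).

We compute f(-5) = -3*(-5) - 10 = 5.
|f(x) - f(-5)| = |-3x - 10 - (5)| = |-3(x - (-5))| = 3|x - (-5)|.
We need 3|x - (-5)| < 2/5, i.e. |x - (-5)| < 2/5 / 3 = 2/15.
So any delta <= 2/15 works. Conversely, if delta > 2/15, then x = -5 + 2/15 satisfies |x - (-5)| = 2/15 < delta but |f(x) - f(-5)| = 3 * 2/15 = 2/5, which is not < 2/5; so no larger delta works.
Hence the largest such delta is 2/15.

2/15


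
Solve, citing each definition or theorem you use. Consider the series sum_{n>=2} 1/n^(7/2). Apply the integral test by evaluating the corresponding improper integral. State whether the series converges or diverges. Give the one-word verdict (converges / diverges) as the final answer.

Let f(x) = x^(-7/2). Then f is positive, continuous, and decreasing on [2, infinity), so the integral test applies.
Compute the improper integral int_{2}^infinity f(x) dx:
  antiderivative F(x) = -2/(5*x^(5/2)).
  As x -> infinity, F(x) -> 0 (since p = 7/2 > 1).
  So int = F(infinity) - F(2) = 0 - (-sqrt(2)/20) = sqrt(2)/20.
  Finite, so by the integral test, the series converges.

converges


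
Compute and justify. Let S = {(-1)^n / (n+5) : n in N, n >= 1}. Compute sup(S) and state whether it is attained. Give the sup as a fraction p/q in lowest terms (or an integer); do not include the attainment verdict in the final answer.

Analysis:
- Values: -1/6, 1/7, -1/8, 1/9, -1/10, ...
- Positive terms (even n): 1/(2+5), 1/(4+5), ... decreasing -> max = 1/7 (n=2).
- Negative terms (odd n): -1/(1+5), -1/(3+5), ... increasing -> min = -1/6 (n=1).
- So sup = 1/7 (attained at n=2); inf = -1/6 (attained at n=1).
Conclusion: sup(S) = 1/7, attained in S.

1/7


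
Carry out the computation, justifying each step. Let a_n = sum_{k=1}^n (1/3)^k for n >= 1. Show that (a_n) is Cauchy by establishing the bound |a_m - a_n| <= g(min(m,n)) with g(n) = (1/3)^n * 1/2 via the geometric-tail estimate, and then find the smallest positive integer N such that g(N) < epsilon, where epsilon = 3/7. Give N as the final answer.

For m > n >= 1: |a_m - a_n| = sum_{k=n+1}^m (1/3)^k < sum_{k=n+1}^infinity (1/3)^k = (1/3)^(n+1) / (1 - 1/3) = (1/3)^n * (1/3) * (3/2) = (1/3)^n * 1/2.
So g(n) = (1/3)^n / 2. Since g(n) -> 0, (a_n) is Cauchy.
Now solve g(N) < 3/7: (1/3)^N / 2 < 3/7 <=> 3^N > 1 / (2 * 3/7) = 7/6.
Check powers of 3: 3^0 = 1 <= 7/6, 3^1 = 3 > 7/6.
So the smallest such N is 1. Check: g(1) = 1/(2 * 3) = 1/6 < 3/7.

1


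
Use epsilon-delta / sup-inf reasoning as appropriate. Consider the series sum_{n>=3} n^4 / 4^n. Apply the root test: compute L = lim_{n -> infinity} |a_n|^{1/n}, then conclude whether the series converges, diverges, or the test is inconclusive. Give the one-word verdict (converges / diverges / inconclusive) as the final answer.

Let a_n denote the general term. Form |a_n|^(1/n) and simplify:
|a_n|^(1/n) = n^(4/n)/4
Take the limit as n -> infinity: L = 1/4.
Since L = 1/4 < 1, the root test implies convergence.

converges


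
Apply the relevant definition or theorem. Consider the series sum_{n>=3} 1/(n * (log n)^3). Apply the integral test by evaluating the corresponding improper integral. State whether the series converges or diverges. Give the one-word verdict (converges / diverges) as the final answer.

Let f(x) = 1/(x*log(x)^3). Then f is positive, continuous, and decreasing on [3, infinity), so the integral test applies.
Compute the improper integral int_{3}^infinity f(x) dx:
  antiderivative F(x) = -1/(2*log(x)^2).
  F(x) -> 0 as x -> infinity.  int = 0 - F(3) = 1/(2*log(3)^2) < infinity. By the integral test, the series converges.

converges


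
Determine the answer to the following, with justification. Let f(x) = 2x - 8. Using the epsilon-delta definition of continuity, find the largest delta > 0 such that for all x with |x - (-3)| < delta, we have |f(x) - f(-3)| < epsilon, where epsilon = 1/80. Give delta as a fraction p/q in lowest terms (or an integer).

We compute f(-3) = 2*(-3) - 8 = -14.
|f(x) - f(-3)| = |2x - 8 - (-14)| = |2(x - (-3))| = 2|x - (-3)|.
We need 2|x - (-3)| < 1/80, i.e. |x - (-3)| < 1/80 / 2 = 1/160.
So any delta <= 1/160 works. Conversely, if delta > 1/160, then x = -3 + 1/160 satisfies |x - (-3)| = 1/160 < delta but |f(x) - f(-3)| = 2 * 1/160 = 1/80, which is not < 1/80; so no larger delta works.
Hence the largest such delta is 1/160.

1/160


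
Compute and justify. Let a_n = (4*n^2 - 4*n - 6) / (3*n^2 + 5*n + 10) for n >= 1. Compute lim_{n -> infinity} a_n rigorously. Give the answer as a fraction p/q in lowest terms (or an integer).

Divide numerator and denominator by n^2, the highest power:
numerator / n^2 = 4 - 4/n - 6/n^2
denominator / n^2 = 3 + 5/n + 10/n^2
As n -> infinity, all terms of the form c/n^k (k >= 1) tend to 0.
So numerator / n^2 -> 4 and denominator / n^2 -> 3.
Therefore lim a_n = 4/3.

4/3


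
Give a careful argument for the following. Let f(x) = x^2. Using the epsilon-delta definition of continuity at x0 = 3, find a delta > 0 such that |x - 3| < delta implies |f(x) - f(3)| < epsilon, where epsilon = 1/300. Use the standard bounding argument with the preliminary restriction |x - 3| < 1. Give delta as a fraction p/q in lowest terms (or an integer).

Factor: |x^2 - (3)^2| = |x - 3| * |x + 3|.
Impose |x - 3| < 1 first. Then |x + 3| = |(x - 3) + 2*(3)| <= |x - 3| + 2*|3| < 1 + 6 = 7.
So |x^2 - (3)^2| < delta * 7.
We need delta * 7 <= 1/300, i.e. delta <= 1/300/7 = 1/2100.
Since 1/2100 < 1, this is tighter than 1; take delta = 1/2100.
So delta = 1/2100 works.

1/2100


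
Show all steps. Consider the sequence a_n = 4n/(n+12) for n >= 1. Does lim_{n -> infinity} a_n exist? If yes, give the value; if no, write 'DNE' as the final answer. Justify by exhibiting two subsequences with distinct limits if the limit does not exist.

Examine the behaviour of a_n along subsequences.
Even-n subsequence a_{2k} = 4(2k)/(2k+12) -> 4. Odd-n subsequence a_{2k+1} = 4(2k+1)/(2k+13) -> 4. Both tend to 4, which suggests the limit is 4; verify directly.
|a_n - 4| = |4n - 4(n+12)| / (n+12) = 48/(n+12) < 48/n for every n >= 1.
Given epsilon > 0, choose a positive integer N > 48/epsilon. Then for all n >= N, |a_n - 4| < 48/n <= 48/N < epsilon.
So by the definition of the limit, lim a_n exists and equals 4.

4


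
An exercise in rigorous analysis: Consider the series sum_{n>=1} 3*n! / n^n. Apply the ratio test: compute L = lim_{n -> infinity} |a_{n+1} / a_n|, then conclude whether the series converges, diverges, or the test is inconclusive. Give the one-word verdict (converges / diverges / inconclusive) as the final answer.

Let a_n denote the general term. Form the ratio a_{n+1}/a_n and simplify:
a_{n+1}/a_n = (n/(n + 1))^n
Take the limit as n -> infinity: L = exp(-1).
Since L = exp(-1) < 1, the ratio test implies the series converges.

converges


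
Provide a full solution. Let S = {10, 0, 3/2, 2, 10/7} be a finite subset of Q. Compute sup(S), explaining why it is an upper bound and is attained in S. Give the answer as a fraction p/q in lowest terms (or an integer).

S is finite, so sup(S) = max(S).
Sorted decreasing:
10, 2, 3/2, 10/7, 0
The extremum is 10.
For every x in S, x <= 10. And 10 is in S, so it is attained.
Therefore sup(S) = 10.

10


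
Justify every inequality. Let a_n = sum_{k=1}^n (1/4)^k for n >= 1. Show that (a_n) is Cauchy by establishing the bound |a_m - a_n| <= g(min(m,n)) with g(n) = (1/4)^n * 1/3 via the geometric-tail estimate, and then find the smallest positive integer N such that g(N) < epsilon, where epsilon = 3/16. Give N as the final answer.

For m > n >= 1: |a_m - a_n| = sum_{k=n+1}^m (1/4)^k < sum_{k=n+1}^infinity (1/4)^k = (1/4)^(n+1) / (1 - 1/4) = (1/4)^n * (1/4) * (4/3) = (1/4)^n * 1/3.
So g(n) = (1/4)^n / 3. Since g(n) -> 0, (a_n) is Cauchy.
Now solve g(N) < 3/16: (1/4)^N / 3 < 3/16 <=> 4^N > 1 / (3 * 3/16) = 16/9.
Check powers of 4: 4^0 = 1 <= 16/9, 4^1 = 4 > 16/9.
So the smallest such N is 1. Check: g(1) = 1/(3 * 4) = 1/12 < 3/16.

1
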